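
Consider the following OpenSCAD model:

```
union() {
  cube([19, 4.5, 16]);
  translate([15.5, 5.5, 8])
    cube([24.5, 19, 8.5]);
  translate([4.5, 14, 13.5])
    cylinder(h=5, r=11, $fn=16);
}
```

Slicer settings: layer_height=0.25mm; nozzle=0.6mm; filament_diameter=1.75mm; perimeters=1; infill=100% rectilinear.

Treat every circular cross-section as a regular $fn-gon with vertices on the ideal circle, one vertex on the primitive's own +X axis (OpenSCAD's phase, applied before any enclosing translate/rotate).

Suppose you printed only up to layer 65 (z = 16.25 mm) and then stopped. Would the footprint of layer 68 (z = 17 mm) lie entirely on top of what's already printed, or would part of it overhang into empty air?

Compare the two slices. At z = 16.25: the cube is absent (z outside [0, 16]); the cube at (15.5, 5.5) is present — its section is the full 24.5×19 rectangle (area 465.50 mm²); the r=11 cylinder at (4.5, 14) gives a regular 16-gon of circumradius 11 (constant along its height) (area = (16/2)·11.000²·sin(360°/16) = 370.44 mm²); Merging all regions: the 2 present regions are separate (no shared area or edge), so areas and boundary lengths simply add and each stays a separate island — area = 835.94 mm². At z = 17: the cube is absent (z outside [0, 16]); the cube at (15.5, 5.5) is absent (z outside [8, 16.5]); the r=11 cylinder at (4.5, 14) contributes a regular 16-gon of circumradius 11 (area = (16/2)·11.000²·sin(360°/16) = 370.44 mm²); Combining (union): only the r=11 cylinder at (4.5, 14) is present, so the union is just that shape — area = 370.44 mm². Checking containment: the cross-section at z = 17 is a subset of the cross-section at z = 16.25.

entirely on top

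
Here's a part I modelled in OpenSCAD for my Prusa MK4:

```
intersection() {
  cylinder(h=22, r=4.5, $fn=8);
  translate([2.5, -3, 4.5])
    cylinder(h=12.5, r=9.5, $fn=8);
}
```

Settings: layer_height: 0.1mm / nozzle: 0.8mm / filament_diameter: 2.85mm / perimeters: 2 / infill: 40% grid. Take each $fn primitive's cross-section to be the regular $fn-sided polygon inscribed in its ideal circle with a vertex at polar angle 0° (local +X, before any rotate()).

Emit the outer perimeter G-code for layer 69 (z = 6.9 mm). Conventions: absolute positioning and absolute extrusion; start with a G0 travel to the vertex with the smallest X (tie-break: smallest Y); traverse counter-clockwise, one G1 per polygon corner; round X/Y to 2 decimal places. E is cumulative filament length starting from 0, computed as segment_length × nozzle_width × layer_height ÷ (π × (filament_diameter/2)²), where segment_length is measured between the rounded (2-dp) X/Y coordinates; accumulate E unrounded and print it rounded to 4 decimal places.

G0 X-4.50 Y0.00 Z6.90
G1 X-3.18 Y-3.18 E0.0432
G1 X0.00 Y-4.50 E0.0864
G1 X3.18 Y-3.18 E0.1295
G1 X4.50 Y0.00 E0.1727
G1 X3.18 Y3.18 E0.2159
G1 X0.00 Y4.50 E0.2591
G1 X-3.18 Y3.18 E0.3022
G1 X-4.50 Y0.00 E0.3454

At z = 6.9 mm: the r=4.5 cylinder contributes a regular 8-gon of circumradius 4.5; the cylinder at (2.5, -3): section is a regular 8-gon, circumradius r=9.5; After intersecting: the r=4.5 cylinder lies inside the r=9.5 cylinder at (2.5, -3), so it is kept whole — 1 connected region. The outline is a single polygon with 8 vertices. Extrusion per mm of travel: 0.8 × 0.1 / (π × 1.425²) = 0.012540. Accumulating E over each segment gives final E = 0.3454.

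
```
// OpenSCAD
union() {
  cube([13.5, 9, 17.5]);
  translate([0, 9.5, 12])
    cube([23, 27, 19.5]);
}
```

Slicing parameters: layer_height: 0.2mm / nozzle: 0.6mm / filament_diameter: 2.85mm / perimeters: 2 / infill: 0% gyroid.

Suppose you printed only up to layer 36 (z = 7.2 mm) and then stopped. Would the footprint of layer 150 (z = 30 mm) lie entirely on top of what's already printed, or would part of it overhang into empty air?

Compare the two slices. At z = 7.2: the cube is present — its section is the full 13.5×9 rectangle (area 121.50 mm²); the cube at (0, 9.5) does not reach this height (z outside [12, 31.5]); Combining (union): only the 13.5×9 cube is present, so the union is just that shape — area = 121.50 mm². At z = 30: the cube is not intersected at this z (z outside [0, 17.5]); the 23×27 cube at (0, 9.5) contributes its full rectangle (area 621.00 mm²); Merging all regions: only the 23×27 cube at (0, 9.5) is present, so the union is just that shape — area = 621.00 mm². Checking containment: at z = 30 the cross-section extends beyond the z = 7.2 cross-section by about 621.00 mm².

part overhangs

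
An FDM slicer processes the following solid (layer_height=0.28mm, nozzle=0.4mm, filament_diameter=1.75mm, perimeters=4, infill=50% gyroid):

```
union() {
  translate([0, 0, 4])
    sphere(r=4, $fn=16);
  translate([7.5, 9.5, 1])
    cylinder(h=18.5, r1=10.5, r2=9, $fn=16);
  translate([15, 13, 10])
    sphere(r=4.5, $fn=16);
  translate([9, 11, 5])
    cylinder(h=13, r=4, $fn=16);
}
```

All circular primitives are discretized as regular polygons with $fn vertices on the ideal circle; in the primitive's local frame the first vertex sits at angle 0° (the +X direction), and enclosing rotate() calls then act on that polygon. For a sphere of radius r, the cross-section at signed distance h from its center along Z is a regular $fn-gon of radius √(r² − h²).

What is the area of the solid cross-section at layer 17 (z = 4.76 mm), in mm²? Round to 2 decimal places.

357.87 mm²

At z = 4.76 mm: the r=4 sphere contributes a regular 16-gon of circumradius √(4²−0.76²) = 3.927 (area = (16/2)·3.927²·sin(360°/16) = 47.22 mm²); the cone at (7.5, 9.5) contributes a regular 16-gon of circumradius 10.195 (interpolated between r1=10.5 and r2=9 at t=0.203) (area = (16/2)·10.195²·sin(360°/16) = 318.21 mm²); the sphere at (15, 13) does not reach this height (|z−center|=5.240 > r=4.5); the cylinder at (9, 11) is not intersected at this z (z outside [5, 18]); Combining (union): the regions partially overlap — summed areas 365.43 mm² minus the doubly-counted overlap 7.56 mm² gives 357.87 mm² — area = 357.87 mm². Overall, the cross-section is a single solid region. Net area = 357.87 mm².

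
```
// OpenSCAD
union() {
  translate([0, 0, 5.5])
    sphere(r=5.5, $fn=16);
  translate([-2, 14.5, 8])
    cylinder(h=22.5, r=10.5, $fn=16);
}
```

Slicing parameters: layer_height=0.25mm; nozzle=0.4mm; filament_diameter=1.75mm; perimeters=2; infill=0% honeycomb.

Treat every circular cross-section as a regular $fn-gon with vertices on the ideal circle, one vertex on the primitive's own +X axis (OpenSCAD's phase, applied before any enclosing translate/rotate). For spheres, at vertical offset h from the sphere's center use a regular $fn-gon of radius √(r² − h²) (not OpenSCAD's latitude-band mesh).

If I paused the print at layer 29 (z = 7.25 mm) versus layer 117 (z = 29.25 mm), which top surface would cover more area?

layer 117 (z = 29.25 mm)

Layer 29 (z = 7.25): the r=5.5 sphere contributes a regular 16-gon of circumradius √(5.5²−1.75²) = 5.214 (area = (16/2)·5.214²·sin(360°/16) = 83.23 mm²); the cylinder at (-2, 14.5) is absent (z outside [8, 30.5]); Combining (union): only the r=5.5 sphere is present, so the union is just that shape — area = 83.23 mm². So its area = 83.23 mm². Layer 117 (z = 29.25): the sphere is not intersected at this z (|z−center|=23.750 > r=5.5); the r=10.5 cylinder at (-2, 14.5) gives a regular 16-gon of circumradius 10.5 (constant along its height) (area = (16/2)·10.500²·sin(360°/16) = 337.53 mm²); Taking the union: only the r=10.5 cylinder at (-2, 14.5) is present, so the union is just that shape — area = 337.53 mm². So its area = 337.53 mm². Layer 117 is larger (337.53 vs 83.23 mm²).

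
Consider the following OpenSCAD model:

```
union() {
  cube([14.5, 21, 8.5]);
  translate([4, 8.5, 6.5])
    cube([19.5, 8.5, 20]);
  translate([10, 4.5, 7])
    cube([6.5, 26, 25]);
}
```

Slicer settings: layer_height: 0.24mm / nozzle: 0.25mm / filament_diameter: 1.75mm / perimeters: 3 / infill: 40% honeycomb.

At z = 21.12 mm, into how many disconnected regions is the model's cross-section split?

1

At z = 21.12 mm: the cube is absent (z outside [0, 8.5]); the 19.5×8.5 cube at (4, 8.5) contributes its full rectangle; the cube at (10, 4.5) (footprint 6.5×26) is included at this height; Taking the union: the regions partially overlap (shared area 55.25 mm²), so overlapping operands fuse into one piece — 1 connected region. The result has 1 disconnected region.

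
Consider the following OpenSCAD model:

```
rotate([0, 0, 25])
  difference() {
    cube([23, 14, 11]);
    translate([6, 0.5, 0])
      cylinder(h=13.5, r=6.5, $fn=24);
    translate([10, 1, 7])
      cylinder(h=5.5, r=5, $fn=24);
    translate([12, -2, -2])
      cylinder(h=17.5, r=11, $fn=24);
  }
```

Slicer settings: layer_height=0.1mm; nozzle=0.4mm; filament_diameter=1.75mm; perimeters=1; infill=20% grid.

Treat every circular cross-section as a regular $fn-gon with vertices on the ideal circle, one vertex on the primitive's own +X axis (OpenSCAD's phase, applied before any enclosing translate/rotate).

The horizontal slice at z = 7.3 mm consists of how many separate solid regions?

At z = 7.3 mm: the cube is present — its section is the full 23×14 rectangle; the cylinder at (6, 0.5): section is a regular 24-gon, circumradius r=6.5; the r=5 cylinder at (10, 1) gives a regular 24-gon of circumradius 5 (constant along its height); the r=11 cylinder at (12, -2) gives a regular 24-gon of circumradius 11 (constant along its height); Taking the first minus the rest: starting from the 23×14 cube, the r=6.5 cylinder at (6, 0.5) partially overlaps it — only the 71.10 mm² overlap (of its 131.22 mm²) is removed, clipping the outline; the r=5 cylinder at (10, 1) partially overlaps it — only the 14.51 mm² overlap (of its 77.65 mm²) is removed, clipping the outline; the r=11 cylinder at (12, -2) partially overlaps it — only the 71.87 mm² overlap (of its 375.81 mm²) is removed, clipping the outline — 1 connected region; (whole slice rotated 25° about Z — lengths, areas and connectivity unchanged). The result has 1 disconnected region.

1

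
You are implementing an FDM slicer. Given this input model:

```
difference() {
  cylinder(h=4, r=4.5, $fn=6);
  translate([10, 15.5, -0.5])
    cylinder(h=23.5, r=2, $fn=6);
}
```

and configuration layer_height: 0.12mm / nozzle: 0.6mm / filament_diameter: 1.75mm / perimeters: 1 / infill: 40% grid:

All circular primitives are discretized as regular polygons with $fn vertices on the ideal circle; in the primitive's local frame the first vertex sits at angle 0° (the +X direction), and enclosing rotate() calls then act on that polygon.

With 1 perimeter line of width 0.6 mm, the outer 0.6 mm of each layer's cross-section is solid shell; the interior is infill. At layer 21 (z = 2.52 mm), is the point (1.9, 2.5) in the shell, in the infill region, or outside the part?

At z = 2.52 mm: the r=4.5 cylinder gives a regular 6-gon of circumradius 4.5 (constant along its height); the r=2 cylinder at (10, 15.5) gives a regular 6-gon of circumradius 2 (constant along its height); Subtracting the remaining from the first: starting from the r=4.5 cylinder, the r=2 cylinder at (10, 15.5) misses the remaining region (no effect) — 1 connected region. Overall, the cross-section is a single solid region. The nearest boundary edge runs (2.25, 3.90)→(4.50, 0.00); distance from the point to it = 1.00 mm. The point is inside the cross-section and 1.00 mm from the nearest boundary — more than the 0.6 mm shell width (1 × 0.6), so it's in the infill interior.

infill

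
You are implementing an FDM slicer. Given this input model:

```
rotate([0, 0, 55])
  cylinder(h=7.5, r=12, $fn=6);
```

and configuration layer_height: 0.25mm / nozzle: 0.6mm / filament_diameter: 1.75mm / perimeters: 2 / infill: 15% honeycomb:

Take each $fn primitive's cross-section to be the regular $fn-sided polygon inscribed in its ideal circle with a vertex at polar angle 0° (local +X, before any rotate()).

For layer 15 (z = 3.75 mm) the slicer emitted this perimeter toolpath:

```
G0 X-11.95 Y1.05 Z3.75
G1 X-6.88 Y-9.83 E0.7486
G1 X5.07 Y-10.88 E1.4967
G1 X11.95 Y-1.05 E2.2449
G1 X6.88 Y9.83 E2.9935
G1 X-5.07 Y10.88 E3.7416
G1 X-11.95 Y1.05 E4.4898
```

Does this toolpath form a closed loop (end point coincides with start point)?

Start point (G0): (-11.95, 1.05). End point (last G1): the path returns to the start — closed.

yes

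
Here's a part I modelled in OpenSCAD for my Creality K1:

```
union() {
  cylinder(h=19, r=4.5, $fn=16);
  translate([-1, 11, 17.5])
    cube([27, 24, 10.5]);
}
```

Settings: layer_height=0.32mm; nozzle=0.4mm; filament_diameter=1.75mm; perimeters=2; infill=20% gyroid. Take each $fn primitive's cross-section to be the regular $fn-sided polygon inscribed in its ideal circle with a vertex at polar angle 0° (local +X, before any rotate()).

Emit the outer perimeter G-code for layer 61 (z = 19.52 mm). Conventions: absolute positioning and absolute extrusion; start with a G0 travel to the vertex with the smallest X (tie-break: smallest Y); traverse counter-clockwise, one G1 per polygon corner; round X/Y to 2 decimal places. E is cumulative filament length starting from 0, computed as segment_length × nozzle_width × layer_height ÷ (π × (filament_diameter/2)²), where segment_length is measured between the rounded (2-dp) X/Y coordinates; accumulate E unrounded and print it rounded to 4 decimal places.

G0 X-1.00 Y11.00 Z19.52
G1 X26.00 Y11.00 E1.4368
G1 X26.00 Y35.00 E2.7140
G1 X-1.00 Y35.00 E4.1509
G1 X-1.00 Y11.00 E5.4281

At z = 19.52 mm: the cylinder is not intersected at this z (z outside [0, 19]); the cube at (-1, 11) (footprint 27×24) is included at this height; Taking the union: only the 27×24 cube at (-1, 11) is present, so the union is just that shape — 1 connected region. The outline is a single polygon with 4 vertices. Extrusion per mm of travel: 0.4 × 0.32 / (π × 0.875²) = 0.053216. Accumulating E over each segment gives final E = 5.4281.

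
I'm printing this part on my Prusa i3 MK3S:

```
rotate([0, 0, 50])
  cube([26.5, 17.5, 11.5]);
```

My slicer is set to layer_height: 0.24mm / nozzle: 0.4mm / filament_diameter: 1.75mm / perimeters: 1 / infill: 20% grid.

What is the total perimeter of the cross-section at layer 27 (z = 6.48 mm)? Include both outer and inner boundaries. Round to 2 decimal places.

At z = 6.48 mm: the 26.5×17.5 cube contributes its full rectangle (perimeter 88.00 mm); (rotated 50° about Z; rotation is an isometry so areas/perimeters/island counts are preserved). Overall, the cross-section is a single solid region. Total boundary length (outer) = 88.00 mm.

88.00 mm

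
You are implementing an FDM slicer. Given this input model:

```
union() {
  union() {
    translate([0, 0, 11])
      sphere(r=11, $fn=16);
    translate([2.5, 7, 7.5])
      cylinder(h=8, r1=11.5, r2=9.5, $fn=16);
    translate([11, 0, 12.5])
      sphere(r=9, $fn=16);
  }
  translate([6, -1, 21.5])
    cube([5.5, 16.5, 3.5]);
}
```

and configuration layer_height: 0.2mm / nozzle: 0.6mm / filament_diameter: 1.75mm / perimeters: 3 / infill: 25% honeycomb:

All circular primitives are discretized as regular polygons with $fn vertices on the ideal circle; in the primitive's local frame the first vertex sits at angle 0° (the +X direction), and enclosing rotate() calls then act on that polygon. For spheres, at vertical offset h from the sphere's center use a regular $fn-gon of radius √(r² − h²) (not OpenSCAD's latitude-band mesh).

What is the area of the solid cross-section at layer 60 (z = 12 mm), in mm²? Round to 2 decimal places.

628.49 mm²

At z = 12 mm: the r=11 sphere slices to a regular 16-gon of circumradius 10.954 (√(r²−h²) with h=1 from center) (area = (16/2)·10.954²·sin(360°/16) = 367.38 mm²); the cone at (2.5, 7) contributes a regular 16-gon of circumradius 10.375 (interpolated between r1=11.5 and r2=9.5 at t=0.562) (area = (16/2)·10.375²·sin(360°/16) = 329.54 mm²); the sphere at (11, 0): section is a regular 16-gon, circumradius = √(r²−h²) = √(9²−0.5²) = 8.986 (area = (16/2)·8.986²·sin(360°/16) = 247.21 mm²); Taking the union: the regions partially overlap — summed areas 944.13 mm² minus the doubly-counted overlap 315.64 mm² gives 628.49 mm² — area = 628.49 mm²; the cube at (6, -1) does not reach this height (z outside [21.5, 25]); Combining (union): only that combined region is present, so the union is just that shape — area = 628.49 mm². Overall, the cross-section is a single solid region. Net area = 628.49 mm².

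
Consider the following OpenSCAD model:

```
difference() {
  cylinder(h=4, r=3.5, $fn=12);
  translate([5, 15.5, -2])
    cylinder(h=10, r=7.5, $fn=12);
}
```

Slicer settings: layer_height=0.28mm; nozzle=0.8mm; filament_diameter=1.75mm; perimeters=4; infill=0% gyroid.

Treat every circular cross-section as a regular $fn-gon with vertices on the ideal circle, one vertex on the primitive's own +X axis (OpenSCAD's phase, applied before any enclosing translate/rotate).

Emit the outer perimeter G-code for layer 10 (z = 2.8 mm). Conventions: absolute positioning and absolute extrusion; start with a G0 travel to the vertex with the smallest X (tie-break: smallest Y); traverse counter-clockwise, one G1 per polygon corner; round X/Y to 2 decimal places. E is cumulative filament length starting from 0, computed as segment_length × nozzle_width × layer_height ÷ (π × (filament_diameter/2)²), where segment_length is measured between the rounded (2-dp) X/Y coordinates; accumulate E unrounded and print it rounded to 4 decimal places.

G0 X-3.50 Y0.00 Z2.80
G1 X-3.03 Y-1.75 E0.1688
G1 X-1.75 Y-3.03 E0.3373
G1 X0.00 Y-3.50 E0.5061
G1 X1.75 Y-3.03 E0.6748
G1 X3.03 Y-1.75 E0.8434
G1 X3.50 Y0.00 E1.0122
G1 X3.03 Y1.75 E1.1809
G1 X1.75 Y3.03 E1.3495
G1 X0.00 Y3.50 E1.5182
G1 X-1.75 Y3.03 E1.6870
G1 X-3.03 Y1.75 E1.8556
G1 X-3.50 Y0.00 E2.0243

At z = 2.8 mm: the r=3.5 cylinder contributes a regular 12-gon of circumradius 3.5; the cylinder at (5, 15.5): section is a regular 12-gon, circumradius r=7.5; Subtracting the remaining from the first: starting from the r=3.5 cylinder, the r=7.5 cylinder at (5, 15.5) misses the remaining region (no effect) — 1 connected region. The outline is a single polygon with 12 vertices. Extrusion per mm of travel: 0.8 × 0.28 / (π × 0.875²) = 0.093128. Accumulating E over each segment gives final E = 2.0243.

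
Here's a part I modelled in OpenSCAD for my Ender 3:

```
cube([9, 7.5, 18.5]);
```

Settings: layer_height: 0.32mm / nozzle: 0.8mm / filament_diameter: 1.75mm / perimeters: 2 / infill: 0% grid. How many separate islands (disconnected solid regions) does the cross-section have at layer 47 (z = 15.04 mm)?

At z = 15.04 mm: the cube (footprint 9×7.5) is included at this height. Overall, the cross-section is a single solid region. Island count = 1.

1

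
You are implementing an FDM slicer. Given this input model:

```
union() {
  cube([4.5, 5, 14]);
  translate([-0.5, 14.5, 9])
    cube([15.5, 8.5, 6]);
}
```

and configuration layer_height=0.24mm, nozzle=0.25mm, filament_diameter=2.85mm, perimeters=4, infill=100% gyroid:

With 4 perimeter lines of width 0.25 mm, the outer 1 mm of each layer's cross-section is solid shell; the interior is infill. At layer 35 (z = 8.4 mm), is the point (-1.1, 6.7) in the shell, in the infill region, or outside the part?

At z = 8.4 mm: the cube is present — its section is the full 4.5×5 rectangle; the cube at (-0.5, 14.5) is not intersected at this z (z outside [9, 15]); Merging all regions: only the 4.5×5 cube is present, so the union is just that shape — 1 connected region. Overall, the cross-section is a single solid region. The nearest boundary edge runs (4.50, 5.00)→(0.00, 5.00); distance from the point to it = 2.02 mm. The point is not inside any of the regions above, so it lies outside the cross-section (2.02 mm from the nearest boundary).

outside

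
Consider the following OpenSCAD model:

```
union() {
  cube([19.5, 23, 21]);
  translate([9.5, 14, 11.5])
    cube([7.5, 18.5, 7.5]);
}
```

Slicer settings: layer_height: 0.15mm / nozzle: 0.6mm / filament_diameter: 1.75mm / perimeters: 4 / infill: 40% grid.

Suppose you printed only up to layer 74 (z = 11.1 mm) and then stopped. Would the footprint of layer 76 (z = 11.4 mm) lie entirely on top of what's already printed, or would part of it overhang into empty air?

Compare the two slices. At z = 11.1: the cube (footprint 19.5×23) is included at this height (area 448.50 mm²); the cube at (9.5, 14) is absent (z outside [11.5, 19]); Taking the union: only the 19.5×23 cube is present, so the union is just that shape — area = 448.50 mm². At z = 11.4: the cube (footprint 19.5×23) is included at this height (area 448.50 mm²); the cube at (9.5, 14) is not intersected at this z (z outside [11.5, 19]); Taking the union: only the 19.5×23 cube is present, so the union is just that shape — area = 448.50 mm². Checking containment: the cross-section at z = 11.4 is a subset of the cross-section at z = 11.1.

entirely on top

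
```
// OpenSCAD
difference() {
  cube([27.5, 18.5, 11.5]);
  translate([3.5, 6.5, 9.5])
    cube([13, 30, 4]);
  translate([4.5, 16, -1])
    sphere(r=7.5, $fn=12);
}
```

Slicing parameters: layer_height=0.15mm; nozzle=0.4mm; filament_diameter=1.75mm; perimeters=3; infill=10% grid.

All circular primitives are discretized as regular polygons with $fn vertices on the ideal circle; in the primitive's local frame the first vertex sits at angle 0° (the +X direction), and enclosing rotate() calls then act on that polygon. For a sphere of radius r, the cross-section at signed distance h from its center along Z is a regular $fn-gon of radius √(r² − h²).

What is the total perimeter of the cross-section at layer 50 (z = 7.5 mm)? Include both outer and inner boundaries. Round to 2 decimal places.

92.00 mm

At z = 7.5 mm: the cube (footprint 27.5×18.5) is included at this height (perimeter 92.00 mm); the cube at (3.5, 6.5) is absent (z outside [9.5, 13.5]); the sphere at (4.5, 16) is absent (|z−center|=8.500 > r=7.5); Taking the first minus the rest: none of the subtracted shapes is present at this height, so the 27.5×18.5 cube is unchanged — boundary = 92.00 mm. Overall, the cross-section is a single solid region. Total boundary length (outer) = 92.00 mm.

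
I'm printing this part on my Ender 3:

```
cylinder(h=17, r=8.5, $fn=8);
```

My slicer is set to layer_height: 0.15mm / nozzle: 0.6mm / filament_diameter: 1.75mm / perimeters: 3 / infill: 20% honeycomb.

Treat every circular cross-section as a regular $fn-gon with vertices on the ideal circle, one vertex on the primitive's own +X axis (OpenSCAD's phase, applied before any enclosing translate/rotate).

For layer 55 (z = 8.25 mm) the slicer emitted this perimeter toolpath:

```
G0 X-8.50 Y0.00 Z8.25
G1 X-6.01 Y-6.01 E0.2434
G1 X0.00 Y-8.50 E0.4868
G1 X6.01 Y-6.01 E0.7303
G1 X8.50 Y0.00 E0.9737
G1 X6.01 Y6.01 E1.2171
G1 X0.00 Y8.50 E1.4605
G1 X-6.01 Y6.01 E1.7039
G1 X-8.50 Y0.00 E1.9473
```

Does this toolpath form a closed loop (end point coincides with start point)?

yes

Start point (G0): (-8.50, 0.00). End point (last G1): the path returns to the start — closed.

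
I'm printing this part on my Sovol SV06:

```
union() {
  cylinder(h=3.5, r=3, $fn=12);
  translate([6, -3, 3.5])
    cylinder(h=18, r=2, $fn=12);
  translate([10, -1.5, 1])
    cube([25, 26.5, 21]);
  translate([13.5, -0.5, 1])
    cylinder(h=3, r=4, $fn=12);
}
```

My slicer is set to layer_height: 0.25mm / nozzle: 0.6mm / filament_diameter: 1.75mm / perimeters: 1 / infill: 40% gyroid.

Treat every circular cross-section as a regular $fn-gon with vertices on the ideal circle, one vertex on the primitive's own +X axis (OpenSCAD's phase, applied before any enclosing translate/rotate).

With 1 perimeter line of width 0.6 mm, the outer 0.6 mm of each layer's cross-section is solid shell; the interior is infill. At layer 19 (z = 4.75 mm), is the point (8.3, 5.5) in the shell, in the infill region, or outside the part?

At z = 4.75 mm: the cylinder is not intersected at this z (z outside [0, 3.5]); the r=2 cylinder at (6, -3) gives a regular 12-gon of circumradius 2 (constant along its height); the 25×26.5 cube at (10, -1.5) contributes its full rectangle; the cylinder at (13.5, -0.5) does not reach this height (z outside [1, 4]); Merging all regions: the 2 present regions are separate (no shared area or edge), so areas and boundary lengths simply add and each stays a separate island — 2 connected regions. Overall, the cross-section has 2 separate islands. The nearest boundary edge runs (10.00, -1.50)→(10.00, 25.00); distance from the point to it = 1.70 mm. The point is not inside any of the regions above, so it lies outside the cross-section (1.70 mm from the nearest boundary).

outside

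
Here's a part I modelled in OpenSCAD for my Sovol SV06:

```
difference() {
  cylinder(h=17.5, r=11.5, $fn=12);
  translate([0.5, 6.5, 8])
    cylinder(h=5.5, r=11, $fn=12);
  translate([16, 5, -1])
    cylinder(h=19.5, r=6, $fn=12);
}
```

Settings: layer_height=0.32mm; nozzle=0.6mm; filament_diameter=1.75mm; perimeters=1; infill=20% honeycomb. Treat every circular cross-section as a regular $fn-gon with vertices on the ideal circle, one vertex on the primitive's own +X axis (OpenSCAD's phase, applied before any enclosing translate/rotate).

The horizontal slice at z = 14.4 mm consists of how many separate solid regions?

At z = 14.4 mm: the r=11.5 cylinder contributes a regular 12-gon of circumradius 11.5; the cylinder at (0.5, 6.5) is absent (z outside [8, 13.5]); the r=6 cylinder at (16, 5) gives a regular 12-gon of circumradius 6 (constant along its height); Taking the first minus the rest: starting from the r=11.5 cylinder, the r=6 cylinder at (16, 5) partially overlaps it — only the 0.52 mm² overlap (of its 108.00 mm²) is removed, clipping the outline — 1 connected region. The result has 1 disconnected region.

1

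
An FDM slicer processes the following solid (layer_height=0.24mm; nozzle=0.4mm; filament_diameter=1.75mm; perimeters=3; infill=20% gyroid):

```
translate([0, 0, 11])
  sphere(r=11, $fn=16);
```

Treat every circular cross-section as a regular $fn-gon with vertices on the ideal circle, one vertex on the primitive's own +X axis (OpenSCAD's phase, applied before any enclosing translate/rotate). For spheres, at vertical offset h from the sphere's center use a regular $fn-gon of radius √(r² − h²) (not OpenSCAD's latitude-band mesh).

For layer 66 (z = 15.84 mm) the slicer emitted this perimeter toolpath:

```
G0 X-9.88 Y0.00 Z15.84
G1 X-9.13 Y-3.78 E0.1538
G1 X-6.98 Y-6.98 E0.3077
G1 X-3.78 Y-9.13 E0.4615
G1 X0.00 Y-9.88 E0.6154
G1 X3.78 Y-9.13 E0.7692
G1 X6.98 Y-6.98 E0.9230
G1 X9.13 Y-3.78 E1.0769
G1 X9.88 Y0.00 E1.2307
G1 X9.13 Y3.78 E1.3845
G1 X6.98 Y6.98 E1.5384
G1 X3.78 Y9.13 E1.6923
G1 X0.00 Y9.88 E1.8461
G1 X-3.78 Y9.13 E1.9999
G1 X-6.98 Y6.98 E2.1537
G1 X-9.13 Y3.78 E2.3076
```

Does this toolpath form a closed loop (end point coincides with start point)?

Start point (G0): (-9.88, 0.00). End point (last G1): the path does not return to the start — open.

no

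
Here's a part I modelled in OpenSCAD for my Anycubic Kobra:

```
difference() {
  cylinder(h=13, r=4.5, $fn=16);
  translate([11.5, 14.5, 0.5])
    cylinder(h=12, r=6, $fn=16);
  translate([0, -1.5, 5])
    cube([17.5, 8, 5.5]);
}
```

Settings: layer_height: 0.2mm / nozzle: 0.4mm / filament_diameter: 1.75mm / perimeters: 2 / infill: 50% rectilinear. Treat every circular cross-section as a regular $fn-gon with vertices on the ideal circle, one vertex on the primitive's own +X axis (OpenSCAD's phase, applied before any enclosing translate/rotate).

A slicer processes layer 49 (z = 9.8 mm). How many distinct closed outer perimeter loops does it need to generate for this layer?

1

At z = 9.8 mm: the r=4.5 cylinder gives a regular 16-gon of circumradius 4.5 (constant along its height); the r=6 cylinder at (11.5, 14.5) contributes a regular 16-gon of circumradius 6; the cube at (0, -1.5) is present — its section is the full 17.5×8 rectangle; Subtracting the remaining from the first: starting from the r=4.5 cylinder, the r=6 cylinder at (11.5, 14.5) misses the remaining region (no effect); the 17.5×8 cube at (0, -1.5) partially overlaps it — only the 22.02 mm² overlap (of its 140.00 mm²) is removed, clipping the outline — 1 connected region. The result has 1 disconnected region.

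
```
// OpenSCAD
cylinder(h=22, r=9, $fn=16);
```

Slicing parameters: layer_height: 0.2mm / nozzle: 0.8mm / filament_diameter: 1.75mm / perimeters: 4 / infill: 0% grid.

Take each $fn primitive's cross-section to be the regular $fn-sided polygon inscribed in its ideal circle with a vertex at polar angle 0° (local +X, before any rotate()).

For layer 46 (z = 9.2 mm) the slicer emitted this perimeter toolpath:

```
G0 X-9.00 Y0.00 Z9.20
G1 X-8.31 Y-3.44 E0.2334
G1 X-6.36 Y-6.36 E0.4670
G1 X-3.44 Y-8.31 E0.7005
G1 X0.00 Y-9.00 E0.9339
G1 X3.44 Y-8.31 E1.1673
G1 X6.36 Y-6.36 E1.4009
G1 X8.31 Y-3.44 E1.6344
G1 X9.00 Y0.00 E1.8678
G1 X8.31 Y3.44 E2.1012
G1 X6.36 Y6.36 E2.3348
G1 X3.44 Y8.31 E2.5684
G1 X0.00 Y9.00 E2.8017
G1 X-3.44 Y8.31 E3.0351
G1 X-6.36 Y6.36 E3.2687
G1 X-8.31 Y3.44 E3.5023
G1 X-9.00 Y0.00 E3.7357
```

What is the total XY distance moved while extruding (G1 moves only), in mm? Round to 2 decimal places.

Sum the Euclidean lengths of each G1 segment: total = 56.16 mm.

56.16 mm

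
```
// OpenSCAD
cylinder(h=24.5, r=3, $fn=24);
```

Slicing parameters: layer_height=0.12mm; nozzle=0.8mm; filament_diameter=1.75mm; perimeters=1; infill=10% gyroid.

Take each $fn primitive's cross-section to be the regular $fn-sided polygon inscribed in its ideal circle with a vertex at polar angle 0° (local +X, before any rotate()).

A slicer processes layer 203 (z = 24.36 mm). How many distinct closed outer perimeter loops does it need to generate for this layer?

At z = 24.36 mm: the r=3 cylinder contributes a regular 24-gon of circumradius 3. The result has 1 disconnected region.

1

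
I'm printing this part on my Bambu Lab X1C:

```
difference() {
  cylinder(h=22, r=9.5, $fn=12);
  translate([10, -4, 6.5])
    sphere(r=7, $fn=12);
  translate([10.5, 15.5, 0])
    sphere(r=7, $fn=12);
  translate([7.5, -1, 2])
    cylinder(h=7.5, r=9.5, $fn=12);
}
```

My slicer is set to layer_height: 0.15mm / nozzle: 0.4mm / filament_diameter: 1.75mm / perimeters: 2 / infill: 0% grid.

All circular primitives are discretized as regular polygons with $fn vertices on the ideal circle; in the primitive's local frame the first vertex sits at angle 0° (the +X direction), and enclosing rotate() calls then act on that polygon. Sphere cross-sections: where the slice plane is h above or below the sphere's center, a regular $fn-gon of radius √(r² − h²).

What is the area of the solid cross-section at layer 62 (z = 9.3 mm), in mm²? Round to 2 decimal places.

At z = 9.3 mm: the r=9.5 cylinder contributes a regular 12-gon of circumradius 9.5 (area = (12/2)·9.500²·sin(360°/12) = 270.75 mm²); the sphere at (10, -4): section is a regular 12-gon, circumradius = √(r²−h²) = √(7²−2.8²) = 6.416 (area = (12/2)·6.416²·sin(360°/12) = 123.48 mm²); the sphere at (10.5, 15.5) is absent (|z−center|=9.300 > r=7); the r=9.5 cylinder at (7.5, -1) gives a regular 12-gon of circumradius 9.5 (constant along its height) (area = (12/2)·9.500²·sin(360°/12) = 270.75 mm²); Subtracting the remaining from the first: starting from the r=9.5 cylinder (270.75 mm²), the r=7 sphere at (10, -4) partially overlaps it — only the 35.91 mm² overlap (of its 123.48 mm²) is removed, clipping the outline; the r=9.5 cylinder at (7.5, -1) partially overlaps it — only the 98.24 mm² overlap (of its 270.75 mm²) is removed, clipping the outline — area = 136.60 mm². Overall, the cross-section is a single solid region. Net area = 136.60 mm².

136.60 mm²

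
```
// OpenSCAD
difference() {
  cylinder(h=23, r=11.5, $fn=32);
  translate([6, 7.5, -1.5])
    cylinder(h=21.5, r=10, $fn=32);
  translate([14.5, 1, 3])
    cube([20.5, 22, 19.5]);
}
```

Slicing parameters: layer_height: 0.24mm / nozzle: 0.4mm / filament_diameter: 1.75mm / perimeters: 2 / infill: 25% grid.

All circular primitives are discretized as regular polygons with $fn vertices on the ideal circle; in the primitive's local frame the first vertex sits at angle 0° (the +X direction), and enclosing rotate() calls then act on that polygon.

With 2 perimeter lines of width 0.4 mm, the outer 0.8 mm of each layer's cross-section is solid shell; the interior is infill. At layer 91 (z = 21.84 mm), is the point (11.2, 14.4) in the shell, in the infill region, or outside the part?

At z = 21.84 mm: the r=11.5 cylinder contributes a regular 32-gon of circumradius 11.5; the cylinder at (6, 7.5) is absent (z outside [-1.5, 20]); the cube at (14.5, 1) is present — its section is the full 20.5×22 rectangle; Taking the first minus the rest: starting from the r=11.5 cylinder, the 20.5×22 cube at (14.5, 1) misses the remaining region (no effect) — 1 connected region. Overall, the cross-section is a single solid region. The nearest boundary edge runs (6.39, 9.56)→(8.13, 8.13); distance from the point to it = 6.79 mm. The point is not inside any of the regions above, so it lies outside the cross-section (6.79 mm from the nearest boundary).

outside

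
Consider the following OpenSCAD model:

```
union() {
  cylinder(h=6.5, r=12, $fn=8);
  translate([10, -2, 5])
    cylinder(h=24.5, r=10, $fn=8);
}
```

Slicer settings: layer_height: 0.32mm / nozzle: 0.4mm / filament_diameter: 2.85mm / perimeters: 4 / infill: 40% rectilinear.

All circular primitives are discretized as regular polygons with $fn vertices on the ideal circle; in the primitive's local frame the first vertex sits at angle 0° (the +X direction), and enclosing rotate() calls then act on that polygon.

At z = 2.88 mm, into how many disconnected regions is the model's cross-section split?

At z = 2.88 mm: the cylinder: section is a regular 8-gon, circumradius r=12; the cylinder at (10, -2) does not reach this height (z outside [5, 29.5]); Taking the union: only the r=12 cylinder is present, so the union is just that shape — 1 connected region. The result has 1 disconnected region.

1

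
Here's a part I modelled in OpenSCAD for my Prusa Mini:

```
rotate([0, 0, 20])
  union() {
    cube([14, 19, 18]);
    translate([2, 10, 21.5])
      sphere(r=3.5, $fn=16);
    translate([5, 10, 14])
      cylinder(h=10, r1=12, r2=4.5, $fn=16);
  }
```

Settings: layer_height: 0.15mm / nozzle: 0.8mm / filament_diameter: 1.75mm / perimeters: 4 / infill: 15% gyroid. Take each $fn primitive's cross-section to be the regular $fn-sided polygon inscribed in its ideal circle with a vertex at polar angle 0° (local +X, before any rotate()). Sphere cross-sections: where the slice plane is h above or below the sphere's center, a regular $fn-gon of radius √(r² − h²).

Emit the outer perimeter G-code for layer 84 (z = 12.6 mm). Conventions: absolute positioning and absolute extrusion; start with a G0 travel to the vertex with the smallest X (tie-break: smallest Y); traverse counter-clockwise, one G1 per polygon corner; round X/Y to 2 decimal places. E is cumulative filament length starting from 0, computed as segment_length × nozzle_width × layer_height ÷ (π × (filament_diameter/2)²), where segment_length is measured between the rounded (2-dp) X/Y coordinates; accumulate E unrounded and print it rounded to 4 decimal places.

G0 X-6.50 Y17.85 Z12.60
G1 X0.00 Y0.00 E0.9477
G1 X13.16 Y4.79 E1.6464
G1 X6.66 Y22.64 E2.5942
G1 X-6.50 Y17.85 E3.2929

At z = 12.6 mm: the cube is present — its section is the full 14×19 rectangle; the sphere at (2, 10) does not reach this height (|z−center|=8.900 > r=3.5); the cone at (5, 10) is absent (z outside [14, 24]); Taking the union: only the 14×19 cube is present, so the union is just that shape — 1 connected region; (whole slice rotated 20° about Z — lengths, areas and connectivity unchanged). The outline is a single polygon with 4 vertices. Extrusion per mm of travel: 0.8 × 0.15 / (π × 0.875²) = 0.049890. Accumulating E over each segment gives final E = 3.2929.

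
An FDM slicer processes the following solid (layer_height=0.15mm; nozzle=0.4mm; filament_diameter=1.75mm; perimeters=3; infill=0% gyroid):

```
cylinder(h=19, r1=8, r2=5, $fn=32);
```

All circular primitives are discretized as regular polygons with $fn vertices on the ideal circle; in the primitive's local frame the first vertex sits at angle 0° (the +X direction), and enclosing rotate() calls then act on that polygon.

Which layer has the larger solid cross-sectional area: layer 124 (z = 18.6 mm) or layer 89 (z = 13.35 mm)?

Layer 124 (z = 18.6): the cone contributes a regular 32-gon of circumradius 5.063 (interpolated between r1=8 and r2=5 at t=0.979) (area = (32/2)·5.063²·sin(360°/32) = 80.02 mm²). So its area = 80.02 mm². Layer 89 (z = 13.35): the cone (r1=8→r2=5) has section circumradius 5.892 here — a regular 32-gon (area = (32/2)·5.892²·sin(360°/32) = 108.37 mm²). So its area = 108.37 mm². Layer 89 is larger (108.37 vs 80.02 mm²).

layer 89 (z = 13.35 mm)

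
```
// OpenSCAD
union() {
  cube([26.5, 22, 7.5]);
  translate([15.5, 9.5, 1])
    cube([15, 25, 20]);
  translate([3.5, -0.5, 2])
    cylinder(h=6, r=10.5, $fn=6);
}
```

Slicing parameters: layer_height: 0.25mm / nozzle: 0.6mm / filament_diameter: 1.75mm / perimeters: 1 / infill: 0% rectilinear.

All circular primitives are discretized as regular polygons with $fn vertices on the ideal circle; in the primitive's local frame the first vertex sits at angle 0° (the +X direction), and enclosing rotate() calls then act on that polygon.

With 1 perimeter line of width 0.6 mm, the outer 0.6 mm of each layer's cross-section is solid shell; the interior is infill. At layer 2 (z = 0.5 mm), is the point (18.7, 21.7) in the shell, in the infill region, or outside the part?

shell

At z = 0.5 mm: the cube is present — its section is the full 26.5×22 rectangle; the cube at (15.5, 9.5) does not reach this height (z outside [1, 21]); the cylinder at (3.5, -0.5) is not intersected at this z (z outside [2, 8]); Taking the union: only the 26.5×22 cube is present, so the union is just that shape — 1 connected region. Overall, the cross-section is a single solid region. The nearest boundary edge runs (26.50, 22.00)→(0.00, 22.00); distance from the point to it = 0.30 mm. The point is inside the cross-section, 0.30 mm from the nearest boundary — within the 0.6 mm shell band (1 × 0.6).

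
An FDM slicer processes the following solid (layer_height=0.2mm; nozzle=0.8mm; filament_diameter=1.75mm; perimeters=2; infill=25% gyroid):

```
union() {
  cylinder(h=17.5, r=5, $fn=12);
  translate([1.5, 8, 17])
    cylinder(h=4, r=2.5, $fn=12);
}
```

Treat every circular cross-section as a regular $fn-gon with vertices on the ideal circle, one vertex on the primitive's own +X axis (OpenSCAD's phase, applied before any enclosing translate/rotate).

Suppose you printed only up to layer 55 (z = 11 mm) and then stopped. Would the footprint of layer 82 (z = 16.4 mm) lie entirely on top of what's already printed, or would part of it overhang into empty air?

Compare the two slices. At z = 11: the r=5 cylinder contributes a regular 12-gon of circumradius 5 (area = (12/2)·5.000²·sin(360°/12) = 75.00 mm²); the cylinder at (1.5, 8) does not reach this height (z outside [17, 21]); Combining (union): only the r=5 cylinder is present, so the union is just that shape — area = 75.00 mm². At z = 16.4: the r=5 cylinder gives a regular 12-gon of circumradius 5 (constant along its height) (area = (12/2)·5.000²·sin(360°/12) = 75.00 mm²); the cylinder at (1.5, 8) is absent (z outside [17, 21]); Taking the union: only the r=5 cylinder is present, so the union is just that shape — area = 75.00 mm². Checking containment: the cross-section at z = 16.4 is a subset of the cross-section at z = 11.

entirely on top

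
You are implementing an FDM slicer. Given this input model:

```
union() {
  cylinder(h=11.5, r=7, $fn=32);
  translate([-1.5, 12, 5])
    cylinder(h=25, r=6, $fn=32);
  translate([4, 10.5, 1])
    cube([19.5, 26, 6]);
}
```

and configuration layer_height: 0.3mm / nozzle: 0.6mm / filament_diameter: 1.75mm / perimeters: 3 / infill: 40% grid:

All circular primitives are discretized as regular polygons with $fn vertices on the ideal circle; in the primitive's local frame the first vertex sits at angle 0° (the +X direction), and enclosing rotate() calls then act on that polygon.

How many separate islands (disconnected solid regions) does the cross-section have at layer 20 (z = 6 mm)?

1

At z = 6 mm: the r=7 cylinder contributes a regular 32-gon of circumradius 7; the r=6 cylinder at (-1.5, 12) gives a regular 32-gon of circumradius 6 (constant along its height); the cube at (4, 10.5) is present — its section is the full 19.5×26 rectangle; Taking the union: the regions partially overlap (shared area 4.09 mm²), so overlapping operands fuse into one piece — 1 connected region. Overall, the cross-section is a single solid region. Island count = 1.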